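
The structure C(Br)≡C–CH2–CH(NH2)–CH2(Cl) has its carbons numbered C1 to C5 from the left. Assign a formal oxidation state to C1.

Each bond to a more electronegative atom (O, N, halogen) counts +1, each bond to a less electronegative atom (H, metal, B, Si) counts −1, and each C–C bond counts 0.
C1 has a triple bond to C (3×0 = 0), one bond to Br (+1).
Oxidation state = 0 + 1 = +1.

+1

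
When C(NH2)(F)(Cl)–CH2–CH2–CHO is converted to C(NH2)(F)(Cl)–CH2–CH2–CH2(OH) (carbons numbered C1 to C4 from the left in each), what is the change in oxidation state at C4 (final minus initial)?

-2

Before: C4 has 1 bond to C, 1 bond to H, 2 bonds to O → oxidation state +1.
After: C4 has 1 bond to C, 2 bonds to H, 1 bond to O → oxidation state -1.
Δ = -1 − (+1) = -2, so this is a reduction at C4.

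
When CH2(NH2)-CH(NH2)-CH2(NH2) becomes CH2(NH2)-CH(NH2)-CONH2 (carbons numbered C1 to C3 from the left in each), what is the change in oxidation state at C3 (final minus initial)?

Before: C3 has 1 bond to C, 2 bonds to H, 1 bond to N → oxidation state -1.
After: C3 has 1 bond to C, 2 bonds to O, 1 bond to N → oxidation state +3.
Δ = +3 − (-1) = +4, so this is an oxidation at C3.

+4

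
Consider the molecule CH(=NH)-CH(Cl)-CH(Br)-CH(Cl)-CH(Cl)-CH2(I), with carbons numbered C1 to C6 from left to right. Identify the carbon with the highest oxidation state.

C1

Assign +1 per bond to O/N/halogen, −1 per bond to H or an electropositive element, and 0 per bond to carbon. Tallying each carbon:
C1: 1C, 1H, 2N → 0 − 1 + 2 = +1
C2: 2C, 1H, 1Cl → 0 − 1 + 1 = 0
C3: 2C, 1H, 1Br → 0 − 1 + 1 = 0
C4: 2C, 1H, 1Cl → 0 − 1 + 1 = 0
C5: 2C, 1H, 1Cl → 0 − 1 + 1 = 0
C6: 1C, 2H, 1I → 0 − 2 + 1 = -1
The most oxidised carbon is C1 at +1.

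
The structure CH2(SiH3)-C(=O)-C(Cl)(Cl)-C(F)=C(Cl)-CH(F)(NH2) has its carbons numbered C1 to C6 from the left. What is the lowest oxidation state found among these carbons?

Count +1 for every bond to an atom more electronegative than carbon and −1 for every bond to one less electronegative; C–C bonds are 0. Tallying each carbon:
C1: 1C, 2H, 1Si → 0 − 2 − 1 = -3
C2: 2C, 2O → 0 + 2 = +2
C3: 2C, 2Cl → 0 + 2 = +2
C4: 3C, 1F → 0 + 1 = +1
C5: 3C, 1Cl → 0 + 1 = +1
C6: 1C, 1H, 1N, 1F → 0 − 1 + 1 + 1 = +1
The lowest value is -3.

-3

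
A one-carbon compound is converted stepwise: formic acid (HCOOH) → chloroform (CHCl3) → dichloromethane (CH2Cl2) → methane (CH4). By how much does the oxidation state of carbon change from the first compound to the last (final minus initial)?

Carbon oxidation states along the series — formic acid: +2, chloroform: +2, dichloromethane: 0, methane: -4.
Net change = -4 − (+2) = -6.

-6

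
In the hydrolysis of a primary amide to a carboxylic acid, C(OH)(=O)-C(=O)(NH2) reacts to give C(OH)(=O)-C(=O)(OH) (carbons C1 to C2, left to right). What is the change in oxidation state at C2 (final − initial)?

Before: C2 has 1 bond to C, 2 bonds to O, 1 bond to N → oxidation state +3.
After: C2 has 1 bond to C, 3 bonds to O → oxidation state +3.
Δ = +3 − (+3) = 0, so no net redox change at C2.

0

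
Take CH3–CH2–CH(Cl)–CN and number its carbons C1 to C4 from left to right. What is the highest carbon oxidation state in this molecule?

Tallying each carbon's bonds:
C1: 1C, 3H → 0 − 3 = -3
C2: 2C, 2H → 0 − 2 = -2
C3: 2C, 1H, 1Cl → 0 − 1 + 1 = 0
C4: 1C, 3N → 0 + 3 = +3
The highest value is +3.

+3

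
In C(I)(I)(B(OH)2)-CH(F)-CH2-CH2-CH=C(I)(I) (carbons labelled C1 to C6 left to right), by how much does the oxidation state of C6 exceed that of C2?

+2

C6: 2C, 2I → 0 + 2 = +2
C2: 2C, 1H, 1F → 0 − 1 + 1 = 0
Difference: +2 − (0) = +2.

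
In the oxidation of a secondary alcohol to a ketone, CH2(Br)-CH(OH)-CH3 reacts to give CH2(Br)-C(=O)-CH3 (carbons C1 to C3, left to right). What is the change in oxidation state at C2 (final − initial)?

+2

Before: C2 has 2 bonds to C, 1 bond to H, 1 bond to O → oxidation state 0.
After: C2 has 2 bonds to C, 2 bonds to O → oxidation state +2.
Δ = +2 − (0) = +2, so this is an oxidation at C2.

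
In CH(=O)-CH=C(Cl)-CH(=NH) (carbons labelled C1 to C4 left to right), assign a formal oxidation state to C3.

+1

Each bond to a more electronegative atom (O, N, halogen) counts +1, each bond to a less electronegative atom (H, metal, B, Si) counts −1, and each C–C bond counts 0.
C3 has a double bond to C (2×0 = 0), one bond to C (0), one bond to Cl (+1).
Oxidation state = 0 + 0 + 1 = +1.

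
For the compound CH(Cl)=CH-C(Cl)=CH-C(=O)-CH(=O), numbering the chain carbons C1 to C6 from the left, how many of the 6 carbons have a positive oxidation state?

Tallying each carbon's bonds:
C1: 2C, 1H, 1Cl → 0 − 1 + 1 = 0
C2: 3C, 1H → 0 − 1 = -1
C3: 3C, 1Cl → 0 + 1 = +1
C4: 3C, 1H → 0 − 1 = -1
C5: 2C, 2O → 0 + 2 = +2
C6: 1C, 1H, 2O → 0 − 1 + 2 = +1
3 carbons (C3, C5, C6) meet the condition.

3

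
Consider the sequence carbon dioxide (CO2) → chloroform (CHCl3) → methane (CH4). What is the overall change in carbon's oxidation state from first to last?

-8

Carbon oxidation states along the series — carbon dioxide: +4, chloroform: +2, methane: -4.
Net change = -4 − (+4) = -8.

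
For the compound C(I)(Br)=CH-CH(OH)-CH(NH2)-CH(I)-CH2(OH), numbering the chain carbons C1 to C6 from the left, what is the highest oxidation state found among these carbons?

+2

Tallying each carbon's bonds:
C1: 2C, 1Br, 1I → 0 + 1 + 1 = +2
C2: 3C, 1H → 0 − 1 = -1
C3: 2C, 1H, 1O → 0 − 1 + 1 = 0
C4: 2C, 1H, 1N → 0 − 1 + 1 = 0
C5: 2C, 1H, 1I → 0 − 1 + 1 = 0
C6: 1C, 2H, 1O → 0 − 2 + 1 = -1
The highest value is +2.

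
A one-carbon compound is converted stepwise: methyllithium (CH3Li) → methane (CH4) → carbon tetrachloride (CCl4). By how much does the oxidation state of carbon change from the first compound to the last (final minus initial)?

Carbon oxidation states along the series — methyllithium: -4, methane: -4, carbon tetrachloride: +4.
Net change = +4 − (-4) = +8.

+8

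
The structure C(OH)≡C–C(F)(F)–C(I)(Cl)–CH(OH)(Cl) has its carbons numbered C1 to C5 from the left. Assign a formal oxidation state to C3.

C3 has one bond to C (0), one bond to C (0), one bond to F (+1), one bond to F (+1).
Oxidation state = 0 + 0 + 1 + 1 = +2.

+2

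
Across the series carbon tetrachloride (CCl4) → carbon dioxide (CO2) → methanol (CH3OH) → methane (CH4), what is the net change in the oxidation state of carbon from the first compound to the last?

Carbon oxidation states along the series — carbon tetrachloride: +4, carbon dioxide: +4, methanol: -2, methane: -4.
Net change = -4 − (+4) = -8.

-8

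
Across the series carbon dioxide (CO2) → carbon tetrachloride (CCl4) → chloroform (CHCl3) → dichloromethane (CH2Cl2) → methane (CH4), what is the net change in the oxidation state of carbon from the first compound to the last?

-8

Carbon oxidation states along the series — carbon dioxide: +4, carbon tetrachloride: +4, chloroform: +2, dichloromethane: 0, methane: -4.
Net change = -4 − (+4) = -8.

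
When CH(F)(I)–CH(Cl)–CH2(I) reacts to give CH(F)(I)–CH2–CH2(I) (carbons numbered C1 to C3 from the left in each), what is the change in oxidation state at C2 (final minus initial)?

-2

Before: C2 has 2 bonds to C, 1 bond to H, 1 bond to Cl → oxidation state 0.
After: C2 has 2 bonds to C, 2 bonds to H → oxidation state -2.
Δ = -2 − (0) = -2, so this is a reduction at C2.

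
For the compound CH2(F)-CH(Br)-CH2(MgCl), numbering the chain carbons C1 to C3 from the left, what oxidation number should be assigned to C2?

Each bond to a more electronegative atom (O, N, halogen) counts +1, each bond to a less electronegative atom (H, metal, B, Si) counts −1, and each C–C bond counts 0.
C2 has one bond to C (0), one bond to C (0), one bond to H (-1), one bond to Br (+1).
Oxidation state = 0 + 0 − 1 + 1 = 0.

0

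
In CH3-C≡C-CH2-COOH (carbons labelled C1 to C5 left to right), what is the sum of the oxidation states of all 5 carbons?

-2

Bonds to more-electronegative neighbours contribute +1 each, bonds to H or metals contribute −1 each, and C–C bonds contribute 0. Tallying each carbon:
C1: 1C, 3H → 0 − 3 = -3
C2: 4C → 0 = 0
C3: 4C → 0 = 0
C4: 2C, 2H → 0 − 2 = -2
C5: 1C, 3O → 0 + 3 = +3
Sum = -3 + 0 + 0 − 2 + 3 = -2.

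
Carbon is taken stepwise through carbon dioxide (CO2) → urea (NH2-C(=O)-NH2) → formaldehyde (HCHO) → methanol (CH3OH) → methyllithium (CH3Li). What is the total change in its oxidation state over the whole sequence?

-8

Carbon oxidation states along the series — carbon dioxide: +4, urea: +4, formaldehyde: 0, methanol: -2, methyllithium: -4.
Net change = -4 − (+4) = -8.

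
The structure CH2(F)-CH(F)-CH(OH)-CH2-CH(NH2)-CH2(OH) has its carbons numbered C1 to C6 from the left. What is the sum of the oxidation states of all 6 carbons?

-4

Tallying each carbon's bonds:
C1: 1C, 2H, 1F → 0 − 2 + 1 = -1
C2: 2C, 1H, 1F → 0 − 1 + 1 = 0
C3: 2C, 1H, 1O → 0 − 1 + 1 = 0
C4: 2C, 2H → 0 − 2 = -2
C5: 2C, 1H, 1N → 0 − 1 + 1 = 0
C6: 1C, 2H, 1O → 0 − 2 + 1 = -1
Sum = -1 + 0 + 0 − 2 + 0 − 1 = -4.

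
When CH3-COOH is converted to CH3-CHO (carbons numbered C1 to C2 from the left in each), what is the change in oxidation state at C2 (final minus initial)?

Before: C2 has 1 bond to C, 3 bonds to O → oxidation state +3.
After: C2 has 1 bond to C, 1 bond to H, 2 bonds to O → oxidation state +1.
Δ = +1 − (+3) = -2, so this is a reduction at C2.

-2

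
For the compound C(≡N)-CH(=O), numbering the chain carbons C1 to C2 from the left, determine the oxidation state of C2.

C2 has one bond to C (0), a double bond to O (2×+1 = +2), one bond to H (-1).
Oxidation state = 0 + 2 − 1 = +1.

+1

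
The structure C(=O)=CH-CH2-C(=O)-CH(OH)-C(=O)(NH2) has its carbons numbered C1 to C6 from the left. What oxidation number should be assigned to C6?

+3

Each bond to a more electronegative atom (O, N, halogen) counts +1, each bond to a less electronegative atom (H, metal, B, Si) counts −1, and each C–C bond counts 0.
C6 has one bond to C (0), a double bond to O (2×+1 = +2), one bond to N (+1).
Oxidation state = 0 + 2 + 1 = +3.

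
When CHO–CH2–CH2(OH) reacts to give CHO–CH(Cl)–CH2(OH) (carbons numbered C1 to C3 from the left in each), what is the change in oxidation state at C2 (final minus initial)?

Before: C2 has 2 bonds to C, 2 bonds to H → oxidation state -2.
After: C2 has 2 bonds to C, 1 bond to H, 1 bond to Cl → oxidation state 0.
Δ = 0 − (-2) = +2, so this is an oxidation at C2.

+2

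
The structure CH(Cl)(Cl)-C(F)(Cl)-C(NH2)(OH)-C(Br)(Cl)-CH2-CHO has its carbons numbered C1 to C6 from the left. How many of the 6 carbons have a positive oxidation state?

5

Tallying each carbon's bonds:
C1: 1C, 1H, 2Cl → 0 − 1 + 2 = +1
C2: 2C, 1F, 1Cl → 0 + 1 + 1 = +2
C3: 2C, 1O, 1N → 0 + 1 + 1 = +2
C4: 2C, 1Cl, 1Br → 0 + 1 + 1 = +2
C5: 2C, 2H → 0 − 2 = -2
C6: 1C, 1H, 2O → 0 − 1 + 2 = +1
5 carbons (C1, C2, C3, C4, C6) meet the condition.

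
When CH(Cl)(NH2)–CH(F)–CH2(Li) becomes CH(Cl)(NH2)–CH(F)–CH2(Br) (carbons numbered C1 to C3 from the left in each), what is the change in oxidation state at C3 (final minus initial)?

Before: C3 has 1 bond to C, 2 bonds to H, 1 bond to Li → oxidation state -3.
After: C3 has 1 bond to C, 2 bonds to H, 1 bond to Br → oxidation state -1.
Δ = -1 − (-3) = +2, so this is an oxidation at C3.

+2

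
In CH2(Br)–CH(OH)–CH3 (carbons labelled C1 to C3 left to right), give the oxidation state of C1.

Each bond to a more electronegative atom (O, N, halogen) counts +1, each bond to a less electronegative atom (H, metal, B, Si) counts −1, and each C–C bond counts 0.
C1 has one bond to C (0), one bond to H (-1), one bond to H (-1), one bond to Br (+1).
Oxidation state = 0 − 1 − 1 + 1 = -1.

-1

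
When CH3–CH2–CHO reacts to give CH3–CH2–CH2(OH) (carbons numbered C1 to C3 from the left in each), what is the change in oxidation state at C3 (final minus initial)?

Before: C3 has 1 bond to C, 1 bond to H, 2 bonds to O → oxidation state +1.
After: C3 has 1 bond to C, 2 bonds to H, 1 bond to O → oxidation state -1.
Δ = -1 − (+1) = -2, so this is a reduction at C3.

-2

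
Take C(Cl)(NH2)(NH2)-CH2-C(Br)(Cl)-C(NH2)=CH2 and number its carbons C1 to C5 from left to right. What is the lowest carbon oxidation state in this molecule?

-2

Count +1 for every bond to an atom more electronegative than carbon and −1 for every bond to one less electronegative; C–C bonds are 0. Tallying each carbon:
C1: 1C, 2N, 1Cl → 0 + 2 + 1 = +3
C2: 2C, 2H → 0 − 2 = -2
C3: 2C, 1Cl, 1Br → 0 + 1 + 1 = +2
C4: 3C, 1N → 0 + 1 = +1
C5: 2C, 2H → 0 − 2 = -2
The lowest value is -2.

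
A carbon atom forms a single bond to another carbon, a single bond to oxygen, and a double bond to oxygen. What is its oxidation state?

+3

Assign +1 per bond to O/N/halogen, −1 per bond to H or an electropositive element, and 0 per bond to carbon.
The carbon has one bond to C (0), one bond to O (+1), a double bond to O (2×+1 = +2).
Oxidation state = 0 + 1 + 2 = +3.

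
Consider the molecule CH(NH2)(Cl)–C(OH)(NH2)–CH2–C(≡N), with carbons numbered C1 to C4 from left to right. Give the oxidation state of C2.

Count +1 for every bond to an atom more electronegative than carbon and −1 for every bond to one less electronegative; C–C bonds are 0.
C2 has one bond to C (0), one bond to C (0), one bond to O (+1), one bond to N (+1).
Oxidation state = 0 + 0 + 1 + 1 = +2.

+2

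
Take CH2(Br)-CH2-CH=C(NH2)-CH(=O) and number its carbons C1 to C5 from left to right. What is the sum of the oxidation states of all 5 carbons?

Tallying each carbon's bonds:
C1: 1C, 2H, 1Br → 0 − 2 + 1 = -1
C2: 2C, 2H → 0 − 2 = -2
C3: 3C, 1H → 0 − 1 = -1
C4: 3C, 1N → 0 + 1 = +1
C5: 1C, 1H, 2O → 0 − 1 + 2 = +1
Sum = -1 − 2 − 1 + 1 + 1 = -2.

-2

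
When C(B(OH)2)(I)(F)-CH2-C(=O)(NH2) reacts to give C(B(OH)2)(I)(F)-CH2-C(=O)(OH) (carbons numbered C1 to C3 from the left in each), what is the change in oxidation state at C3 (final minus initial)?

0

Before: C3 has 1 bond to C, 2 bonds to O, 1 bond to N → oxidation state +3.
After: C3 has 1 bond to C, 3 bonds to O → oxidation state +3.
Δ = +3 − (+3) = 0, so no net redox change at C3.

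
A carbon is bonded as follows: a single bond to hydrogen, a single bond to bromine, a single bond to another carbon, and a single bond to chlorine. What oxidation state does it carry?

The carbon has one bond to C (0), one bond to H (-1), one bond to Br (+1), one bond to Cl (+1).
Oxidation state = 0 − 1 + 1 + 1 = +1.

+1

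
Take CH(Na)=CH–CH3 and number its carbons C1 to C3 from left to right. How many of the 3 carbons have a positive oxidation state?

0

Assign +1 per bond to O/N/halogen, −1 per bond to H or an electropositive element, and 0 per bond to carbon. Tallying each carbon:
C1: 2C, 1H, 1Na → 0 − 1 − 1 = -2
C2: 3C, 1H → 0 − 1 = -1
C3: 1C, 3H → 0 − 3 = -3
0 carbons meet the condition.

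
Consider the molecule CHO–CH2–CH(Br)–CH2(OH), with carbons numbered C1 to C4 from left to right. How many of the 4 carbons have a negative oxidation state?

Each bond to a more electronegative atom (O, N, halogen) counts +1, each bond to a less electronegative atom (H, metal, B, Si) counts −1, and each C–C bond counts 0. Tallying each carbon:
C1: 1C, 1H, 2O → 0 − 1 + 2 = +1
C2: 2C, 2H → 0 − 2 = -2
C3: 2C, 1H, 1Br → 0 − 1 + 1 = 0
C4: 1C, 2H, 1O → 0 − 2 + 1 = -1
2 carbons (C2, C4) meet the condition.

2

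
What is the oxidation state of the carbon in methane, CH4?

Assign +1 per bond to O/N/halogen, −1 per bond to H or an electropositive element, and 0 per bond to carbon.
The carbon has one bond to H (-1), one bond to H (-1), one bond to H (-1), one bond to H (-1).
Oxidation state = -1 − 1 − 1 − 1 = -4.

-4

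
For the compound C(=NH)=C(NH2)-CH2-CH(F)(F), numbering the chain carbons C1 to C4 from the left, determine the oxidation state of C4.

Assign +1 per bond to O/N/halogen, −1 per bond to H or an electropositive element, and 0 per bond to carbon.
C4 has one bond to C (0), one bond to H (-1), one bond to F (+1), one bond to F (+1).
Oxidation state = 0 − 1 + 1 + 1 = +1.

+1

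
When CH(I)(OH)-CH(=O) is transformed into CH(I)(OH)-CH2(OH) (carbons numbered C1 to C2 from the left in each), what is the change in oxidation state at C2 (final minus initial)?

-2

Before: C2 has 1 bond to C, 1 bond to H, 2 bonds to O → oxidation state +1.
After: C2 has 1 bond to C, 2 bonds to H, 1 bond to O → oxidation state -1.
Δ = -1 − (+1) = -2, so this is a reduction at C2.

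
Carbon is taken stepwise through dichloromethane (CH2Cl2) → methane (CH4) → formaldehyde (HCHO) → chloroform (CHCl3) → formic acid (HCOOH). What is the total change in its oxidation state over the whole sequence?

+2

Carbon oxidation states along the series — dichloromethane: 0, methane: -4, formaldehyde: 0, chloroform: +2, formic acid: +2.
Net change = +2 − (0) = +2.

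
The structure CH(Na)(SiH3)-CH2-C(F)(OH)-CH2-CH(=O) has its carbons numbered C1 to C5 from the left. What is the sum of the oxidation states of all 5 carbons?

-4

Tallying each carbon's bonds:
C1: 1C, 1H, 1Na, 1Si → 0 − 1 − 1 − 1 = -3
C2: 2C, 2H → 0 − 2 = -2
C3: 2C, 1O, 1F → 0 + 1 + 1 = +2
C4: 2C, 2H → 0 − 2 = -2
C5: 1C, 1H, 2O → 0 − 1 + 2 = +1
Sum = -3 − 2 + 2 − 2 + 1 = -4.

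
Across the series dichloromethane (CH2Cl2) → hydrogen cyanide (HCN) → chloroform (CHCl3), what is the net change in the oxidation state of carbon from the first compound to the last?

+2

Carbon oxidation states along the series — dichloromethane: 0, hydrogen cyanide: +2, chloroform: +2.
Net change = +2 − (0) = +2.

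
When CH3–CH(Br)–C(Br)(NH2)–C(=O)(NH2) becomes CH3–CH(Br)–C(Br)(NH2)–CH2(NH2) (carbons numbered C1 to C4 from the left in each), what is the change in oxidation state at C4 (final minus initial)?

Before: C4 has 1 bond to C, 2 bonds to O, 1 bond to N → oxidation state +3.
After: C4 has 1 bond to C, 2 bonds to H, 1 bond to N → oxidation state -1.
Δ = -1 − (+3) = -4, so this is a reduction at C4.

-4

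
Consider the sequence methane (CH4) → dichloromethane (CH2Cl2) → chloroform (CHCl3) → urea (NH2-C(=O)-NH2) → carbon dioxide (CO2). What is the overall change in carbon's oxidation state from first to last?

Carbon oxidation states along the series — methane: -4, dichloromethane: 0, chloroform: +2, urea: +4, carbon dioxide: +4.
Net change = +4 − (-4) = +8.

+8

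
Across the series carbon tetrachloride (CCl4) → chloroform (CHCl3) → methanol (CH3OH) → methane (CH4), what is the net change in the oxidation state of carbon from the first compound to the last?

-8

Carbon oxidation states along the series — carbon tetrachloride: +4, chloroform: +2, methanol: -2, methane: -4.
Net change = -4 − (+4) = -8.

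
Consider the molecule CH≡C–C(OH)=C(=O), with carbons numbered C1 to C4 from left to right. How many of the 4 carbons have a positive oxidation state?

2

Tallying each carbon's bonds:
C1: 3C, 1H → 0 − 1 = -1
C2: 4C → 0 = 0
C3: 3C, 1O → 0 + 1 = +1
C4: 2C, 2O → 0 + 2 = +2
2 carbons (C3, C4) meet the condition.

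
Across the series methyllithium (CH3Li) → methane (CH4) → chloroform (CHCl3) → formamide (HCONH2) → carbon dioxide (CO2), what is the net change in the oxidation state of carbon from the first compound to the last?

Carbon oxidation states along the series — methyllithium: -4, methane: -4, chloroform: +2, formamide: +2, carbon dioxide: +4.
Net change = +4 − (-4) = +8.

+8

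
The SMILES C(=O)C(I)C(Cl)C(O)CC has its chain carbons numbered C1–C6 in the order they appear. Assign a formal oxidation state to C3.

0

Assign +1 per bond to O/N/halogen, −1 per bond to H or an electropositive element, and 0 per bond to carbon.
C3 has one bond to C (0), one bond to C (0), one bond to H (-1), one bond to Cl (+1).
Oxidation state = 0 + 0 − 1 + 1 = 0.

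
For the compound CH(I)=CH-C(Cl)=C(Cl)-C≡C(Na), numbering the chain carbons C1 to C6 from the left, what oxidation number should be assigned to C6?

Bonds to more-electronegative neighbours contribute +1 each, bonds to H or metals contribute −1 each, and C–C bonds contribute 0.
C6 has a triple bond to C (3×0 = 0), one bond to Na (-1).
Oxidation state = 0 − 1 = -1.

-1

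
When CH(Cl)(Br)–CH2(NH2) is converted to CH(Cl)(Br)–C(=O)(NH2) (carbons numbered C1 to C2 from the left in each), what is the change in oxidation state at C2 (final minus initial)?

Before: C2 has 1 bond to C, 2 bonds to H, 1 bond to N → oxidation state -1.
After: C2 has 1 bond to C, 2 bonds to O, 1 bond to N → oxidation state +3.
Δ = +3 − (-1) = +4, so this is an oxidation at C2.

+4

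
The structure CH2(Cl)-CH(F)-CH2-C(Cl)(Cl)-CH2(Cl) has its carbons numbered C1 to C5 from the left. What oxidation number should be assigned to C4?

+2

C4 has one bond to C (0), one bond to C (0), one bond to Cl (+1), one bond to Cl (+1).
Oxidation state = 0 + 0 + 1 + 1 = +2.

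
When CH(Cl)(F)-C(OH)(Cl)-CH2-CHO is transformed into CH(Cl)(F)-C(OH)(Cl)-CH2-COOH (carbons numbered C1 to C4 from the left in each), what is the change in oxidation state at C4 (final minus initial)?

+2

Before: C4 has 1 bond to C, 1 bond to H, 2 bonds to O → oxidation state +1.
After: C4 has 1 bond to C, 3 bonds to O → oxidation state +3.
Δ = +3 − (+1) = +2, so this is an oxidation at C4.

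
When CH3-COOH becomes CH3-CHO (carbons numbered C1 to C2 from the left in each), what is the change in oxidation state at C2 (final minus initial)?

-2

Before: C2 has 1 bond to C, 3 bonds to O → oxidation state +3.
After: C2 has 1 bond to C, 1 bond to H, 2 bonds to O → oxidation state +1.
Δ = +1 − (+3) = -2, so this is a reduction at C2.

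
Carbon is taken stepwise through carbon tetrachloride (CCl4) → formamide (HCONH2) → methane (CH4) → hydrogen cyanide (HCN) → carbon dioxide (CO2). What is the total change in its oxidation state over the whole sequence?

Carbon oxidation states along the series — carbon tetrachloride: +4, formamide: +2, methane: -4, hydrogen cyanide: +2, carbon dioxide: +4.
Net change = +4 − (+4) = 0.

0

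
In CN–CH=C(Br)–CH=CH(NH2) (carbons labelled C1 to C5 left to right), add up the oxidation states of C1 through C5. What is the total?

+2

Bonds to more-electronegative neighbours contribute +1 each, bonds to H or metals contribute −1 each, and C–C bonds contribute 0. Tallying each carbon:
C1: 1C, 3N → 0 + 3 = +3
C2: 3C, 1H → 0 − 1 = -1
C3: 3C, 1Br → 0 + 1 = +1
C4: 3C, 1H → 0 − 1 = -1
C5: 2C, 1H, 1N → 0 − 1 + 1 = 0
Sum = +3 − 1 + 1 − 1 + 0 = +2.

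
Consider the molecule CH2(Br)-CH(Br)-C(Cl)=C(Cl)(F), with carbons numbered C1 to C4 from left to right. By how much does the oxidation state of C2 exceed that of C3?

-1

C2: 2C, 1H, 1Br → 0 − 1 + 1 = 0
C3: 3C, 1Cl → 0 + 1 = +1
Difference: 0 − (+1) = -1.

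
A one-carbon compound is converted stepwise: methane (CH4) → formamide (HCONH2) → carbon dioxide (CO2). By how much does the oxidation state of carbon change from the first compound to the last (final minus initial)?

Carbon oxidation states along the series — methane: -4, formamide: +2, carbon dioxide: +4.
Net change = +4 − (-4) = +8.

+8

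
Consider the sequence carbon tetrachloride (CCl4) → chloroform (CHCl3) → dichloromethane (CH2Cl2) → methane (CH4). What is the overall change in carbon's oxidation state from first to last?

-8

Carbon oxidation states along the series — carbon tetrachloride: +4, chloroform: +2, dichloromethane: 0, methane: -4.
Net change = -4 − (+4) = -8.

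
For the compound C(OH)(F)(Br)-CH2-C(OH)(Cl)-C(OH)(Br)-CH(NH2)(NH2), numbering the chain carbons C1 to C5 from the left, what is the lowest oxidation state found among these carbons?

Tallying each carbon's bonds:
C1: 1C, 1O, 1F, 1Br → 0 + 1 + 1 + 1 = +3
C2: 2C, 2H → 0 − 2 = -2
C3: 2C, 1O, 1Cl → 0 + 1 + 1 = +2
C4: 2C, 1O, 1Br → 0 + 1 + 1 = +2
C5: 1C, 1H, 2N → 0 − 1 + 2 = +1
The lowest value is -2.

-2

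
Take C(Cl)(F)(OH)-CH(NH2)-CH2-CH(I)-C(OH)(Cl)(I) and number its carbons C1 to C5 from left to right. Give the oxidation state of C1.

+3

Each bond to a more electronegative atom (O, N, halogen) counts +1, each bond to a less electronegative atom (H, metal, B, Si) counts −1, and each C–C bond counts 0.
C1 has one bond to C (0), one bond to Cl (+1), one bond to F (+1), one bond to O (+1).
Oxidation state = 0 + 1 + 1 + 1 = +3.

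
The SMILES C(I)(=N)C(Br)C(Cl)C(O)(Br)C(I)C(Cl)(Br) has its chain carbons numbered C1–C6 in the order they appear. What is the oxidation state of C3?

C3 has one bond to C (0), one bond to C (0), one bond to Cl (+1), one bond to H (-1).
Oxidation state = 0 + 0 + 1 − 1 = 0.

0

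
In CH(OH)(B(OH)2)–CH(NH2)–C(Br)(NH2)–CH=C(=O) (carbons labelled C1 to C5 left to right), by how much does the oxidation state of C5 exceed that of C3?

C5: 2C, 2O → 0 + 2 = +2
C3: 2C, 1N, 1Br → 0 + 1 + 1 = +2
Difference: +2 − (+2) = 0.

0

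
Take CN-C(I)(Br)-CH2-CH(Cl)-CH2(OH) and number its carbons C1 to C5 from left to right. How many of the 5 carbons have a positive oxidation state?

2

Tallying each carbon's bonds:
C1: 1C, 3N → 0 + 3 = +3
C2: 2C, 1Br, 1I → 0 + 1 + 1 = +2
C3: 2C, 2H → 0 − 2 = -2
C4: 2C, 1H, 1Cl → 0 − 1 + 1 = 0
C5: 1C, 2H, 1O → 0 − 2 + 1 = -1
2 carbons (C1, C2) meet the condition.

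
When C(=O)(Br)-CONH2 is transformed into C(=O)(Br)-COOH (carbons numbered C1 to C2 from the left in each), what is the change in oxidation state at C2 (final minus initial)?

Before: C2 has 1 bond to C, 2 bonds to O, 1 bond to N → oxidation state +3.
After: C2 has 1 bond to C, 3 bonds to O → oxidation state +3.
Δ = +3 − (+3) = 0, so no net redox change at C2.

0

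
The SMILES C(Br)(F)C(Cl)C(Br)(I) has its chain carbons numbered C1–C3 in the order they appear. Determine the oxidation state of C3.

+1

Each bond to a more electronegative atom (O, N, halogen) counts +1, each bond to a less electronegative atom (H, metal, B, Si) counts −1, and each C–C bond counts 0.
C3 has one bond to C (0), one bond to H (-1), one bond to Br (+1), one bond to I (+1).
Oxidation state = 0 − 1 + 1 + 1 = +1.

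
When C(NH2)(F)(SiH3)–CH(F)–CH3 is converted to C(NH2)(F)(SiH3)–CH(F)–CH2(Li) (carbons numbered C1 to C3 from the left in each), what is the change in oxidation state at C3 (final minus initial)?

Before: C3 has 1 bond to C, 3 bonds to H → oxidation state -3.
After: C3 has 1 bond to C, 2 bonds to H, 1 bond to Li → oxidation state -3.
Δ = -3 − (-3) = 0, so no net redox change at C3.

0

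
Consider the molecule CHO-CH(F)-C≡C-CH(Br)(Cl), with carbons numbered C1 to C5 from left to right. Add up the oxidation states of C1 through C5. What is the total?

+2

Bonds to more-electronegative neighbours contribute +1 each, bonds to H or metals contribute −1 each, and C–C bonds contribute 0. Tallying each carbon:
C1: 1C, 1H, 2O → 0 − 1 + 2 = +1
C2: 2C, 1H, 1F → 0 − 1 + 1 = 0
C3: 4C → 0 = 0
C4: 4C → 0 = 0
C5: 1C, 1H, 1Cl, 1Br → 0 − 1 + 1 + 1 = +1
Sum = +1 + 0 + 0 + 0 + 1 = +2.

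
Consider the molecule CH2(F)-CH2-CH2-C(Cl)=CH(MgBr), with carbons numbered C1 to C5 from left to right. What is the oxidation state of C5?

-2

Bonds to more-electronegative neighbours contribute +1 each, bonds to H or metals contribute −1 each, and C–C bonds contribute 0.
C5 has a double bond to C (2×0 = 0), one bond to H (-1), one bond to Mg (-1).
Oxidation state = 0 − 1 − 1 = -2.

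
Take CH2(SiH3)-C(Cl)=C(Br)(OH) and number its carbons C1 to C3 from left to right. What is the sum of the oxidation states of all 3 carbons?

Assign +1 per bond to O/N/halogen, −1 per bond to H or an electropositive element, and 0 per bond to carbon. Tallying each carbon:
C1: 1C, 2H, 1Si → 0 − 2 − 1 = -3
C2: 3C, 1Cl → 0 + 1 = +1
C3: 2C, 1O, 1Br → 0 + 1 + 1 = +2
Sum = -3 + 1 + 2 = 0.

0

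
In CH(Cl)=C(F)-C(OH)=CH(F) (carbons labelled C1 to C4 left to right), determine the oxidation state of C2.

+1

C2 has a double bond to C (2×0 = 0), one bond to C (0), one bond to F (+1).
Oxidation state = 0 + 0 + 1 = +1.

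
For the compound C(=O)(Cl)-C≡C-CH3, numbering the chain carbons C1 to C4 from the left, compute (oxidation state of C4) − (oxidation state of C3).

C4: 1C, 3H → 0 − 3 = -3
C3: 4C → 0 = 0
Difference: -3 − (0) = -3.

-3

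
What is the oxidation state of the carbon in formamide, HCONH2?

The carbon has one bond to H (-1), a double bond to O (2×+1 = +2), one bond to N (+1).
Oxidation state = -1 + 2 + 1 = +2.

+2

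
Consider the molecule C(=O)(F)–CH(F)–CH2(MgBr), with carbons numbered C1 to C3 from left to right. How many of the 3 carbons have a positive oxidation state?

Tallying each carbon's bonds:
C1: 1C, 2O, 1F → 0 + 2 + 1 = +3
C2: 2C, 1H, 1F → 0 − 1 + 1 = 0
C3: 1C, 2H, 1Mg → 0 − 2 − 1 = -3
1 carbon (C1) meets the condition.

1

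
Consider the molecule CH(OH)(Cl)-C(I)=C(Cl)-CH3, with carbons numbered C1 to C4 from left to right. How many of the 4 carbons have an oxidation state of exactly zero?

0

Tallying each carbon's bonds:
C1: 1C, 1H, 1O, 1Cl → 0 − 1 + 1 + 1 = +1
C2: 3C, 1I → 0 + 1 = +1
C3: 3C, 1Cl → 0 + 1 = +1
C4: 1C, 3H → 0 − 3 = -3
0 carbons meet the condition.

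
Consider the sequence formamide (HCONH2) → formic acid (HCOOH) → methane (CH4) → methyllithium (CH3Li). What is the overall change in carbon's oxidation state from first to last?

Carbon oxidation states along the series — formamide: +2, formic acid: +2, methane: -4, methyllithium: -4.
Net change = -4 − (+2) = -6.

-6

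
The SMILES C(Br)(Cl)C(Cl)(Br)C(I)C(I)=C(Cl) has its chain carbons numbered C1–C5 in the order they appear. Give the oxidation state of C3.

C3 has one bond to C (0), one bond to C (0), one bond to I (+1), one bond to H (-1).
Oxidation state = 0 + 0 + 1 − 1 = 0.

0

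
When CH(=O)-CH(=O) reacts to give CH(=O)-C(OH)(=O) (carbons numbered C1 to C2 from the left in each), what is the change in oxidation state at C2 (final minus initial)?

Before: C2 has 1 bond to C, 1 bond to H, 2 bonds to O → oxidation state +1.
After: C2 has 1 bond to C, 3 bonds to O → oxidation state +3.
Δ = +3 − (+1) = +2, so this is an oxidation at C2.

+2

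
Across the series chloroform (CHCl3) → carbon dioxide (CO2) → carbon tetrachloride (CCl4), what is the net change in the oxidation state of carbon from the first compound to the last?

+2

Carbon oxidation states along the series — chloroform: +2, carbon dioxide: +4, carbon tetrachloride: +4.
Net change = +4 − (+2) = +2.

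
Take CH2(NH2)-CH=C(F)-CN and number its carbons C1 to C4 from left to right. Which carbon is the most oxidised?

C4

Tallying each carbon's bonds:
C1: 1C, 2H, 1N → 0 − 2 + 1 = -1
C2: 3C, 1H → 0 − 1 = -1
C3: 3C, 1F → 0 + 1 = +1
C4: 1C, 3N → 0 + 3 = +3
The most oxidised carbon is C4 at +3.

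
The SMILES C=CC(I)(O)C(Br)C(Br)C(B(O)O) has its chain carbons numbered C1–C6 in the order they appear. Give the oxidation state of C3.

C3 has one bond to C (0), one bond to C (0), one bond to I (+1), one bond to O (+1).
Oxidation state = 0 + 0 + 1 + 1 = +2.

+2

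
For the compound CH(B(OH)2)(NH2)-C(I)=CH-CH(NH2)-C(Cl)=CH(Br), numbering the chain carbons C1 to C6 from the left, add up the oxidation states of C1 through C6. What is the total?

Count +1 for every bond to an atom more electronegative than carbon and −1 for every bond to one less electronegative; C–C bonds are 0. Tallying each carbon:
C1: 1C, 1H, 1N, 1B → 0 − 1 + 1 − 1 = -1
C2: 3C, 1I → 0 + 1 = +1
C3: 3C, 1H → 0 − 1 = -1
C4: 2C, 1H, 1N → 0 − 1 + 1 = 0
C5: 3C, 1Cl → 0 + 1 = +1
C6: 2C, 1H, 1Br → 0 − 1 + 1 = 0
Sum = -1 + 1 − 1 + 0 + 1 + 0 = 0.

0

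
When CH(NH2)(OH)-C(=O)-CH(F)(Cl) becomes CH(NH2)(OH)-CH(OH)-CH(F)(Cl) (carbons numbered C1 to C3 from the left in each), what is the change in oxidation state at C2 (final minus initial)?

Before: C2 has 2 bonds to C, 2 bonds to O → oxidation state +2.
After: C2 has 2 bonds to C, 1 bond to H, 1 bond to O → oxidation state 0.
Δ = 0 − (+2) = -2, so this is a reduction at C2.

-2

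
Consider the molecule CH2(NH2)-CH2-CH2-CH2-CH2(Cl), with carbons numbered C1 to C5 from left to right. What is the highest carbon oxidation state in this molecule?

Each bond to a more electronegative atom (O, N, halogen) counts +1, each bond to a less electronegative atom (H, metal, B, Si) counts −1, and each C–C bond counts 0. Tallying each carbon:
C1: 1C, 2H, 1N → 0 − 2 + 1 = -1
C2: 2C, 2H → 0 − 2 = -2
C3: 2C, 2H → 0 − 2 = -2
C4: 2C, 2H → 0 − 2 = -2
C5: 1C, 2H, 1Cl → 0 − 2 + 1 = -1
The highest value is -1.

-1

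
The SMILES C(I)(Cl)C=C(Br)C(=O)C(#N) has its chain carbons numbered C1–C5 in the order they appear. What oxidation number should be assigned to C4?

+2

C4 has one bond to C (0), one bond to C (0), a double bond to O (2×+1 = +2).
Oxidation state = 0 + 0 + 2 = +2.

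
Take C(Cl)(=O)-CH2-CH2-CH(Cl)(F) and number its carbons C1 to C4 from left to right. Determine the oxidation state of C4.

+1

C4 has one bond to C (0), one bond to Cl (+1), one bond to F (+1), one bond to H (-1).
Oxidation state = 0 + 1 + 1 − 1 = +1.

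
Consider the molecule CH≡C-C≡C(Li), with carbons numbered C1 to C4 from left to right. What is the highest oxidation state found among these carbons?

Tallying each carbon's bonds:
C1: 3C, 1H → 0 − 1 = -1
C2: 4C → 0 = 0
C3: 4C → 0 = 0
C4: 3C, 1Li → 0 − 1 = -1
The highest value is 0.

0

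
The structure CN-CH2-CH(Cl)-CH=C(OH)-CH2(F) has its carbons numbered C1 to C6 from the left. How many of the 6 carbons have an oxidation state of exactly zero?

1

Tallying each carbon's bonds:
C1: 1C, 3N → 0 + 3 = +3
C2: 2C, 2H → 0 − 2 = -2
C3: 2C, 1H, 1Cl → 0 − 1 + 1 = 0
C4: 3C, 1H → 0 − 1 = -1
C5: 3C, 1O → 0 + 1 = +1
C6: 1C, 2H, 1F → 0 − 2 + 1 = -1
1 carbon (C3) meets the condition.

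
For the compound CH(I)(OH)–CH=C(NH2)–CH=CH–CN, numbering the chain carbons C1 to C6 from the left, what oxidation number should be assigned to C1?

Assign +1 per bond to O/N/halogen, −1 per bond to H or an electropositive element, and 0 per bond to carbon.
C1 has one bond to C (0), one bond to I (+1), one bond to H (-1), one bond to O (+1).
Oxidation state = 0 + 1 − 1 + 1 = +1.

+1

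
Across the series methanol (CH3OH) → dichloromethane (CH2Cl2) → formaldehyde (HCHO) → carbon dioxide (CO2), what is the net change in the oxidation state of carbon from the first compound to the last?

Carbon oxidation states along the series — methanol: -2, dichloromethane: 0, formaldehyde: 0, carbon dioxide: +4.
Net change = +4 − (-2) = +6.

+6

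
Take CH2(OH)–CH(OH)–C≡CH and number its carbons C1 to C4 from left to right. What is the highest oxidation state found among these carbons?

Count +1 for every bond to an atom more electronegative than carbon and −1 for every bond to one less electronegative; C–C bonds are 0. Tallying each carbon:
C1: 1C, 2H, 1O → 0 − 2 + 1 = -1
C2: 2C, 1H, 1O → 0 − 1 + 1 = 0
C3: 4C → 0 = 0
C4: 3C, 1H → 0 − 1 = -1
The highest value is 0.

0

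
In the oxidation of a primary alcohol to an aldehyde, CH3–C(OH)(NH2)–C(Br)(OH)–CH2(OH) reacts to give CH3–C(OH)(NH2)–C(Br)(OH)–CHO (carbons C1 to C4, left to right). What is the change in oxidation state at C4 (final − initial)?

+2

Before: C4 has 1 bond to C, 2 bonds to H, 1 bond to O → oxidation state -1.
After: C4 has 1 bond to C, 1 bond to H, 2 bonds to O → oxidation state +1.
Δ = +1 − (-1) = +2, so this is an oxidation at C4.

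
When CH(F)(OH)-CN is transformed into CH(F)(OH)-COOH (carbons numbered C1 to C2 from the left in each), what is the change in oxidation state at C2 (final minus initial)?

0

Before: C2 has 1 bond to C, 3 bonds to N → oxidation state +3.
After: C2 has 1 bond to C, 3 bonds to O → oxidation state +3.
Δ = +3 − (+3) = 0, so no net redox change at C2.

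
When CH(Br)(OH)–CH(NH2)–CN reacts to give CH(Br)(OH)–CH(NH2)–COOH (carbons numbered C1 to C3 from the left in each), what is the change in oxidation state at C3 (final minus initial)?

0

Before: C3 has 1 bond to C, 3 bonds to N → oxidation state +3.
After: C3 has 1 bond to C, 3 bonds to O → oxidation state +3.
Δ = +3 − (+3) = 0, so no net redox change at C3.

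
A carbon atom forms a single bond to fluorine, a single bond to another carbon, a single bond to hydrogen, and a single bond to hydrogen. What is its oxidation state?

Each bond to a more electronegative atom (O, N, halogen) counts +1, each bond to a less electronegative atom (H, metal, B, Si) counts −1, and each C–C bond counts 0.
The carbon has one bond to C (0), one bond to H (-1), one bond to F (+1), one bond to H (-1).
Oxidation state = 0 − 1 + 1 − 1 = -1.

-1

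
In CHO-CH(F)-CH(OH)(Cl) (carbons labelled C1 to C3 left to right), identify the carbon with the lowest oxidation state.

Assign +1 per bond to O/N/halogen, −1 per bond to H or an electropositive element, and 0 per bond to carbon. Tallying each carbon:
C1: 1C, 1H, 2O → 0 − 1 + 2 = +1
C2: 2C, 1H, 1F → 0 − 1 + 1 = 0
C3: 1C, 1H, 1O, 1Cl → 0 − 1 + 1 + 1 = +1
The most reduced carbon is C2 at 0.

C2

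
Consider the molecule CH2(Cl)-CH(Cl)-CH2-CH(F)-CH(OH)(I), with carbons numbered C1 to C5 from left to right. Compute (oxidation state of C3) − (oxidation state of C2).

-2

C3: 2C, 2H → 0 − 2 = -2
C2: 2C, 1H, 1Cl → 0 − 1 + 1 = 0
Difference: -2 − (0) = -2.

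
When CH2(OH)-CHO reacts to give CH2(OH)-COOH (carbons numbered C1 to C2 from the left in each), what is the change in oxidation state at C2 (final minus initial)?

+2

Before: C2 has 1 bond to C, 1 bond to H, 2 bonds to O → oxidation state +1.
After: C2 has 1 bond to C, 3 bonds to O → oxidation state +3.
Δ = +3 − (+1) = +2, so this is an oxidation at C2.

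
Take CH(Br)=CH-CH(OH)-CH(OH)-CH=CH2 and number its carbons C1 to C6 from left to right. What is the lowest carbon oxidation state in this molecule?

Tallying each carbon's bonds:
C1: 2C, 1H, 1Br → 0 − 1 + 1 = 0
C2: 3C, 1H → 0 − 1 = -1
C3: 2C, 1H, 1O → 0 − 1 + 1 = 0
C4: 2C, 1H, 1O → 0 − 1 + 1 = 0
C5: 3C, 1H → 0 − 1 = -1
C6: 2C, 2H → 0 − 2 = -2
The lowest value is -2.

-2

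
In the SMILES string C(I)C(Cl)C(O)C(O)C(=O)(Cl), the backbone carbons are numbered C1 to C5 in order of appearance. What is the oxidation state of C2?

Each bond to a more electronegative atom (O, N, halogen) counts +1, each bond to a less electronegative atom (H, metal, B, Si) counts −1, and each C–C bond counts 0.
C2 has one bond to C (0), one bond to C (0), one bond to Cl (+1), one bond to H (-1).
Oxidation state = 0 + 0 + 1 − 1 = 0.

0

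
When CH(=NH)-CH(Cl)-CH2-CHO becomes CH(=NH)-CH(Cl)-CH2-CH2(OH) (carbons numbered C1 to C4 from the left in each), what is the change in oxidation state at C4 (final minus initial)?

Before: C4 has 1 bond to C, 1 bond to H, 2 bonds to O → oxidation state +1.
After: C4 has 1 bond to C, 2 bonds to H, 1 bond to O → oxidation state -1.
Δ = -1 − (+1) = -2, so this is a reduction at C4.

-2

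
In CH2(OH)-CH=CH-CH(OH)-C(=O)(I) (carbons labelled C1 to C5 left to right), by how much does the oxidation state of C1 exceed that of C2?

C1: 1C, 2H, 1O → 0 − 2 + 1 = -1
C2: 3C, 1H → 0 − 1 = -1
Difference: -1 − (-1) = 0.

0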